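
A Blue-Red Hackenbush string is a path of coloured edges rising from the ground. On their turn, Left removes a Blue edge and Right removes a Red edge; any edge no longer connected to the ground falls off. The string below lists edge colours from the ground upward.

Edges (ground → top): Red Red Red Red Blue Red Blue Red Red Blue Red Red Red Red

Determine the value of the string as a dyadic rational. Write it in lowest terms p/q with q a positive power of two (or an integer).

Build G(s[:k]) for k = 1..14, string s = Red Red Red Red Blue Red Blue Red Red Blue Red Red Red Red.
step 1: add Red to get R; options L={  } R={ 0 } => -1
step 2: add Red to get RR; options L={  } R={ -1; 0 } => -2
step 3: add Red to get RRR; options L={  } R={ -2; -1; 0 } => -3
step 4: add Red to get RRRR; options L={  } R={ -3; -2; -1; 0 } => -4
step 5: add Blue to get RRRRB; options L={ -4 } R={ -3; -2; -1; 0 } => -7/2
step 6: add Red to get RRRRBR; options L={ -4 } R={ -7/2; -3; -2; -1; 0 } => -15/4
step 7: add Blue to get RRRRBRB; options L={ -4; -15/4 } R={ -7/2; -3; -2; -1; 0 } => -29/8
step 8: add Red to get RRRRBRBR; options L={ -4; -15/4 } R={ -29/8; -7/2; -3; -2; -1; 0 } => -59/16
step 9: add Red to get RRRRBRBRR; options L={ -4; -15/4 } R={ -59/16; -29/8; -7/2; -3; -2; -1; 0 } => -119/32
step 10: add Blue to get RRRRBRBRRB; options L={ -4; -15/4; -119/32 } R={ -59/16; -29/8; -7/2; -3; -2; -1; 0 } => -237/64
step 11: add Red to get RRRRBRBRRBR; options L={ -4; -15/4; -119/32 } R={ -237/64; -59/16; -29/8; -7/2; -3; -2; -1; 0 } => -475/128
step 12: add Red to get RRRRBRBRRBRR; options L={ -4; -15/4; -119/32 } R={ -475/128; -237/64; -59/16; -29/8; -7/2; -3; -2; -1; 0 } => -951/256
step 13: add Red to get RRRRBRBRRBRRR; options L={ -4; -15/4; -119/32 } R={ -951/256; -475/128; -237/64; -59/16; -29/8; -7/2; -3; -2; -1; 0 } => -1903/512
step 14: add Red to get RRRRBRBRRBRRRR; options L={ -4; -15/4; -119/32 } R={ -1903/512; -951/256; -475/128; -237/64; -59/16; -29/8; -7/2; -3; -2; -1; 0 } => -3807/1024

-3807/1024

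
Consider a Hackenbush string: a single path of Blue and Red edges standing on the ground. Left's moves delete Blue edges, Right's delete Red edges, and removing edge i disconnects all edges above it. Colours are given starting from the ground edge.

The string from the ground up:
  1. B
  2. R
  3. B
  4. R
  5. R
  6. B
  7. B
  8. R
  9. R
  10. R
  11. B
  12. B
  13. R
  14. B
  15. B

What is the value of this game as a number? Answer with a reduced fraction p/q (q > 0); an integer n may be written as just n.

9783/16384

Build val(s[:k]) for k = 1..15, string s = B R B R R B B R R R B B R B B.
1 of 15 · B · max L 0 · min R +∞ — 1
2 of 15 · BR · max L 0 · min R 1 — 1/2
3 of 15 · BRB · max L 1/2 · min R 1 — 3/4
4 of 15 · BRBR · max L 1/2 · min R 3/4 — 5/8
5 of 15 · BRBRR · max L 1/2 · min R 5/8 — 9/16
6 of 15 · BRBRRB · max L 9/16 · min R 5/8 — 19/32
7 of 15 · BRBRRBB · max L 19/32 · min R 5/8 — 39/64
8 of 15 · BRBRRBBR · max L 19/32 · min R 39/64 — 77/128
9 of 15 · BRBRRBBRR · max L 19/32 · min R 77/128 — 153/256
10 of 15 · BRBRRBBRRR · max L 19/32 · min R 153/256 — 305/512
11 of 15 · BRBRRBBRRRB · max L 305/512 · min R 153/256 — 611/1024
12 of 15 · BRBRRBBRRRBB · max L 611/1024 · min R 153/256 — 1223/2048
13 of 15 · BRBRRBBRRRBBR · max L 611/1024 · min R 1223/2048 — 2445/4096
14 of 15 · BRBRRBBRRRBBRB · max L 2445/4096 · min R 1223/2048 — 4891/8192
15 of 15 · BRBRRBBRRRBBRBB · max L 4891/8192 · min R 1223/2048 — 9783/16384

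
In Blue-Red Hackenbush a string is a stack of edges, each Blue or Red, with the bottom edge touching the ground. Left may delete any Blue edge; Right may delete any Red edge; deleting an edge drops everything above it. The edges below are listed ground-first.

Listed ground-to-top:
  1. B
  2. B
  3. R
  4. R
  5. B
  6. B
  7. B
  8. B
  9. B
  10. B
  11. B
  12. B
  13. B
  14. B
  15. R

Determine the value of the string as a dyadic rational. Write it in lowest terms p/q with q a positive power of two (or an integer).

Build value(s[:k]) for k = 1..15, string s = B B R R B B B B B B B B B B R.
step 1: add B to get B; options L={ 0 } R={ none } → 1
step 2: add B to get BB; options L={ 0, 1 } R={ none } → 2
step 3: add R to get BBR; options L={ 0, 1 } R={ 2 } → 3/2
step 4: add R to get BBRR; options L={ 0, 1 } R={ 3/2, 2 } → 5/4
step 5: add B to get BBRRB; options L={ 0, 1, 5/4 } R={ 3/2, 2 } → 11/8
step 6: add B to get BBRRBB; options L={ 0, 1, 5/4, 11/8 } R={ 3/2, 2 } → 23/16
step 7: add B to get BBRRBBB; options L={ 0, 1, 5/4, 11/8, 23/16 } R={ 3/2, 2 } → 47/32
step 8: add B to get BBRRBBBB; options L={ 0, 1, 5/4, 11/8, 23/16, 47/32 } R={ 3/2, 2 } → 95/64
step 9: add B to get BBRRBBBBB; options L={ 0, 1, 5/4, 11/8, 23/16, 47/32, 95/64 } R={ 3/2, 2 } → 191/128
step 10: add B to get BBRRBBBBBB; options L={ 0, 1, 5/4, 11/8, 23/16, 47/32, 95/64, 191/128 } R={ 3/2, 2 } → 383/256
step 11: add B to get BBRRBBBBBBB; options L={ 0, 1, 5/4, 11/8, 23/16, 47/32, 95/64, 191/128, 383/256 } R={ 3/2, 2 } → 767/512
step 12: add B to get BBRRBBBBBBBB; options L={ 0, 1, 5/4, 11/8, 23/16, 47/32, 95/64, 191/128, 383/256, 767/512 } R={ 3/2, 2 } → 1535/1024
step 13: add B to get BBRRBBBBBBBBB; options L={ 0, 1, 5/4, 11/8, 23/16, 47/32, 95/64, 191/128, 383/256, 767/512, 1535/1024 } R={ 3/2, 2 } → 3071/2048
step 14: add B to get BBRRBBBBBBBBBB; options L={ 0, 1, 5/4, 11/8, 23/16, 47/32, 95/64, 191/128, 383/256, 767/512, 1535/1024, 3071/2048 } R={ 3/2, 2 } → 6143/4096
step 15: add R to get BBRRBBBBBBBBBBR; options L={ 0, 1, 5/4, 11/8, 23/16, 47/32, 95/64, 191/128, 383/256, 767/512, 1535/1024, 3071/2048 } R={ 6143/4096, 3/2, 2 } → 12285/8192

12285/8192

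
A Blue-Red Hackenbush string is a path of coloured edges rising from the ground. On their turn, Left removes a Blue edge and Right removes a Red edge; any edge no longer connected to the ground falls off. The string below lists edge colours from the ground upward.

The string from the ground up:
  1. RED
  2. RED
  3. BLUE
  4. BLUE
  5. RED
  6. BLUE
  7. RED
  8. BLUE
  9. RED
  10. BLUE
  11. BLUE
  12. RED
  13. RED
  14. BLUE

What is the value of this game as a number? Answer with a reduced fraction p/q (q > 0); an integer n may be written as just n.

Prefix values for RED RED BLUE BLUE RED BLUE RED BLUE RED BLUE BLUE RED RED BLUE via {L|R} + simplicity:
g(R) = {  | 0 } ⇒ -1
g(RR) = {  | -1,0 } ⇒ -2
g(RRB) = { -2 | -1,0 } ⇒ -3/2
g(RRBB) = { -2,-3/2 | -1,0 } ⇒ -5/4
g(RRBBR) = { -2,-3/2 | -5/4,-1,0 } ⇒ -11/8
g(RRBBRB) = { -2,-3/2,-11/8 | -5/4,-1,0 } ⇒ -21/16
g(RRBBRBR) = { -2,-3/2,-11/8 | -21/16,-5/4,-1,0 } ⇒ -43/32
g(RRBBRBRB) = { -2,-3/2,-11/8,-43/32 | -21/16,-5/4,-1,0 } ⇒ -85/64
g(RRBBRBRBR) = { -2,-3/2,-11/8,-43/32 | -85/64,-21/16,-5/4,-1,0 } ⇒ -171/128
g(RRBBRBRBRB) = { -2,-3/2,-11/8,-43/32,-171/128 | -85/64,-21/16,-5/4,-1,0 } ⇒ -341/256
g(RRBBRBRBRBB) = { -2,-3/2,-11/8,-43/32,-171/128,-341/256 | -85/64,-21/16,-5/4,-1,0 } ⇒ -681/512
g(RRBBRBRBRBBR) = { -2,-3/2,-11/8,-43/32,-171/128,-341/256 | -681/512,-85/64,-21/16,-5/4,-1,0 } ⇒ -1363/1024
g(RRBBRBRBRBBRR) = { -2,-3/2,-11/8,-43/32,-171/128,-341/256 | -1363/1024,-681/512,-85/64,-21/16,-5/4,-1,0 } ⇒ -2727/2048
g(RRBBRBRBRBBRRB) = { -2,-3/2,-11/8,-43/32,-171/128,-341/256,-2727/2048 | -1363/1024,-681/512,-85/64,-21/16,-5/4,-1,0 } ⇒ -5453/4096

-5453/4096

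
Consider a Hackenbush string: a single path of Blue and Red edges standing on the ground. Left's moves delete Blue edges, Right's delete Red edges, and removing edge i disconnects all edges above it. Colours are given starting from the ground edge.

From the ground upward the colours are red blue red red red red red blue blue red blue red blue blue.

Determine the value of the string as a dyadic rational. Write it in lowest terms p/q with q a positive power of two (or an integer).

-7977/8192

Prefix values for red blue red red red red red blue blue red blue red blue blue via {L|R} + simplicity:
v(r) = { · | 0 } so -1
v(rb) = { -1 | 0 } so -1/2
v(rbr) = { -1 | -1/2,0 } so -3/4
v(rbrr) = { -1 | -3/4,-1/2,0 } so -7/8
v(rbrrr) = { -1 | -7/8,-3/4,-1/2,0 } so -15/16
v(rbrrrr) = { -1 | -15/16,-7/8,-3/4,-1/2,0 } so -31/32
v(rbrrrrr) = { -1 | -31/32,-15/16,-7/8,-3/4,-1/2,0 } so -63/64
v(rbrrrrrb) = { -1,-63/64 | -31/32,-15/16,-7/8,-3/4,-1/2,0 } so -125/128
v(rbrrrrrbb) = { -1,-63/64,-125/128 | -31/32,-15/16,-7/8,-3/4,-1/2,0 } so -249/256
v(rbrrrrrbbr) = { -1,-63/64,-125/128 | -249/256,-31/32,-15/16,-7/8,-3/4,-1/2,0 } so -499/512
v(rbrrrrrbbrb) = { -1,-63/64,-125/128,-499/512 | -249/256,-31/32,-15/16,-7/8,-3/4,-1/2,0 } so -997/1024
v(rbrrrrrbbrbr) = { -1,-63/64,-125/128,-499/512 | -997/1024,-249/256,-31/32,-15/16,-7/8,-3/4,-1/2,0 } so -1995/2048
v(rbrrrrrbbrbrb) = { -1,-63/64,-125/128,-499/512,-1995/2048 | -997/1024,-249/256,-31/32,-15/16,-7/8,-3/4,-1/2,0 } so -3989/4096
v(rbrrrrrbbrbrbb) = { -1,-63/64,-125/128,-499/512,-1995/2048,-3989/4096 | -997/1024,-249/256,-31/32,-15/16,-7/8,-3/4,-1/2,0 } so -7977/8192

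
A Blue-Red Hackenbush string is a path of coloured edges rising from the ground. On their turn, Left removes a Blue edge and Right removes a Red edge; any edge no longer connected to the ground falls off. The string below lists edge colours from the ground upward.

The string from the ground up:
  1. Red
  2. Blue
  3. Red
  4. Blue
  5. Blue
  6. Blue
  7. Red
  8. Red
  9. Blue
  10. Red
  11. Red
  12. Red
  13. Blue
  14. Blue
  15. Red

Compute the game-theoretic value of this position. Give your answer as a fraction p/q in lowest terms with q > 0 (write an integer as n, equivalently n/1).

value_1 [R]  L=[]  R=[0]  ⇒ -1
value_2 [RB]  L=[-1]  R=[0]  ⇒ -1/2
value_3 [RBR]  L=[-1]  R=[-1/2 0]  ⇒ -3/4
value_4 [RBRB]  L=[-1 -3/4]  R=[-1/2 0]  ⇒ -5/8
value_5 [RBRBB]  L=[-1 -3/4 -5/8]  R=[-1/2 0]  ⇒ -9/16
value_6 [RBRBBB]  L=[-1 -3/4 -5/8 -9/16]  R=[-1/2 0]  ⇒ -17/32
value_7 [RBRBBBR]  L=[-1 -3/4 -5/8 -9/16]  R=[-17/32 -1/2 0]  ⇒ -35/64
value_8 [RBRBBBRR]  L=[-1 -3/4 -5/8 -9/16]  R=[-35/64 -17/32 -1/2 0]  ⇒ -71/128
value_9 [RBRBBBRRB]  L=[-1 -3/4 -5/8 -9/16 -71/128]  R=[-35/64 -17/32 -1/2 0]  ⇒ -141/256
value_10 [RBRBBBRRBR]  L=[-1 -3/4 -5/8 -9/16 -71/128]  R=[-141/256 -35/64 -17/32 -1/2 0]  ⇒ -283/512
value_11 [RBRBBBRRBRR]  L=[-1 -3/4 -5/8 -9/16 -71/128]  R=[-283/512 -141/256 -35/64 -17/32 -1/2 0]  ⇒ -567/1024
value_12 [RBRBBBRRBRRR]  L=[-1 -3/4 -5/8 -9/16 -71/128]  R=[-567/1024 -283/512 -141/256 -35/64 -17/32 -1/2 0]  ⇒ -1135/2048
value_13 [RBRBBBRRBRRRB]  L=[-1 -3/4 -5/8 -9/16 -71/128 -1135/2048]  R=[-567/1024 -283/512 -141/256 -35/64 -17/32 -1/2 0]  ⇒ -2269/4096
value_14 [RBRBBBRRBRRRBB]  L=[-1 -3/4 -5/8 -9/16 -71/128 -1135/2048 -2269/4096]  R=[-567/1024 -283/512 -141/256 -35/64 -17/32 -1/2 0]  ⇒ -4537/8192
value_15 [RBRBBBRRBRRRBBR]  L=[-1 -3/4 -5/8 -9/16 -71/128 -1135/2048 -2269/4096]  R=[-4537/8192 -567/1024 -283/512 -141/256 -35/64 -17/32 -1/2 0]  ⇒ -9075/16384

-9075/16384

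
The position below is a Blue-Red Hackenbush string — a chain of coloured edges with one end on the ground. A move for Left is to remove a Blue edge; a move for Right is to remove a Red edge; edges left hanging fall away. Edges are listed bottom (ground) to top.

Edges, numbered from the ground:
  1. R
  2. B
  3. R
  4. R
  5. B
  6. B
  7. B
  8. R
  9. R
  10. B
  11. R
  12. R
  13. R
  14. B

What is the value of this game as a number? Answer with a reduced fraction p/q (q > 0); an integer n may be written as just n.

-6365/8192

Prefix values for R B R R B B B R R B R R R B via {L|R} + simplicity:
R: Left {  }, Right { 0 } => simplest -1
RB: Left { -1 }, Right { 0 } => simplest -1/2
RBR: Left { -1 }, Right { -1/2, 0 } => simplest -3/4
RBRR: Left { -1 }, Right { -3/4, -1/2, 0 } => simplest -7/8
RBRRB: Left { -1, -7/8 }, Right { -3/4, -1/2, 0 } => simplest -13/16
RBRRBB: Left { -1, -7/8, -13/16 }, Right { -3/4, -1/2, 0 } => simplest -25/32
RBRRBBB: Left { -1, -7/8, -13/16, -25/32 }, Right { -3/4, -1/2, 0 } => simplest -49/64
RBRRBBBR: Left { -1, -7/8, -13/16, -25/32 }, Right { -49/64, -3/4, -1/2, 0 } => simplest -99/128
RBRRBBBRR: Left { -1, -7/8, -13/16, -25/32 }, Right { -99/128, -49/64, -3/4, -1/2, 0 } => simplest -199/256
RBRRBBBRRB: Left { -1, -7/8, -13/16, -25/32, -199/256 }, Right { -99/128, -49/64, -3/4, -1/2, 0 } => simplest -397/512
RBRRBBBRRBR: Left { -1, -7/8, -13/16, -25/32, -199/256 }, Right { -397/512, -99/128, -49/64, -3/4, -1/2, 0 } => simplest -795/1024
RBRRBBBRRBRR: Left { -1, -7/8, -13/16, -25/32, -199/256 }, Right { -795/1024, -397/512, -99/128, -49/64, -3/4, -1/2, 0 } => simplest -1591/2048
RBRRBBBRRBRRR: Left { -1, -7/8, -13/16, -25/32, -199/256 }, Right { -1591/2048, -795/1024, -397/512, -99/128, -49/64, -3/4, -1/2, 0 } => simplest -3183/4096
RBRRBBBRRBRRRB: Left { -1, -7/8, -13/16, -25/32, -199/256, -3183/4096 }, Right { -1591/2048, -795/1024, -397/512, -99/128, -49/64, -3/4, -1/2, 0 } => simplest -6365/8192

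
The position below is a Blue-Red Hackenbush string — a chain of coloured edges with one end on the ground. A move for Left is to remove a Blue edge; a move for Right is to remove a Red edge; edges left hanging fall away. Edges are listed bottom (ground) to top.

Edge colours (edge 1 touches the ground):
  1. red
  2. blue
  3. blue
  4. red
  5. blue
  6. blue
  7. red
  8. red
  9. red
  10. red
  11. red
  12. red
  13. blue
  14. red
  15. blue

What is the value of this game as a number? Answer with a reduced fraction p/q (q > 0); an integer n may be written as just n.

-5109/16384

Build G(s[:k]) for k = 1..15, string s = red blue blue red blue blue red red red red red red blue red blue.
r: Left { · }, Right { 0 } gives simplest -1
rb: Left { -1 }, Right { 0 } gives simplest -1/2
rbb: Left { -1,-1/2 }, Right { 0 } gives simplest -1/4
rbbr: Left { -1,-1/2 }, Right { -1/4,0 } gives simplest -3/8
rbbrb: Left { -1,-1/2,-3/8 }, Right { -1/4,0 } gives simplest -5/16
rbbrbb: Left { -1,-1/2,-3/8,-5/16 }, Right { -1/4,0 } gives simplest -9/32
rbbrbbr: Left { -1,-1/2,-3/8,-5/16 }, Right { -9/32,-1/4,0 } gives simplest -19/64
rbbrbbrr: Left { -1,-1/2,-3/8,-5/16 }, Right { -19/64,-9/32,-1/4,0 } gives simplest -39/128
rbbrbbrrr: Left { -1,-1/2,-3/8,-5/16 }, Right { -39/128,-19/64,-9/32,-1/4,0 } gives simplest -79/256
rbbrbbrrrr: Left { -1,-1/2,-3/8,-5/16 }, Right { -79/256,-39/128,-19/64,-9/32,-1/4,0 } gives simplest -159/512
rbbrbbrrrrr: Left { -1,-1/2,-3/8,-5/16 }, Right { -159/512,-79/256,-39/128,-19/64,-9/32,-1/4,0 } gives simplest -319/1024
rbbrbbrrrrrr: Left { -1,-1/2,-3/8,-5/16 }, Right { -319/1024,-159/512,-79/256,-39/128,-19/64,-9/32,-1/4,0 } gives simplest -639/2048
rbbrbbrrrrrrb: Left { -1,-1/2,-3/8,-5/16,-639/2048 }, Right { -319/1024,-159/512,-79/256,-39/128,-19/64,-9/32,-1/4,0 } gives simplest -1277/4096
rbbrbbrrrrrrbr: Left { -1,-1/2,-3/8,-5/16,-639/2048 }, Right { -1277/4096,-319/1024,-159/512,-79/256,-39/128,-19/64,-9/32,-1/4,0 } gives simplest -2555/8192
rbbrbbrrrrrrbrb: Left { -1,-1/2,-3/8,-5/16,-639/2048,-2555/8192 }, Right { -1277/4096,-319/1024,-159/512,-79/256,-39/128,-19/64,-9/32,-1/4,0 } gives simplest -5109/16384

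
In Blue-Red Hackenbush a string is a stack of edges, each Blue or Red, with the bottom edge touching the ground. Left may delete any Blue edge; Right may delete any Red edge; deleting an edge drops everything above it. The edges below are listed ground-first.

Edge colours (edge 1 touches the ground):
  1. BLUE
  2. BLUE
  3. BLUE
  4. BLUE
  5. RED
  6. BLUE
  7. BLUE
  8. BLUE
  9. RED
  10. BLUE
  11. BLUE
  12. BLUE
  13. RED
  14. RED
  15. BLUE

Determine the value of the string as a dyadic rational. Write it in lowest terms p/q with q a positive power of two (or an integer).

Recurse on prefixes of the 15-edge string BLUE BLUE BLUE BLUE RED BLUE BLUE BLUE RED BLUE BLUE BLUE RED RED BLUE:
1 of 15 · B · max L 0 · min R +∞ so 1
2 of 15 · BB · max L 1 · min R +∞ so 2
3 of 15 · BBB · max L 2 · min R +∞ so 3
4 of 15 · BBBB · max L 3 · min R +∞ so 4
5 of 15 · BBBBR · max L 3 · min R 4 so 7/2
6 of 15 · BBBBRB · max L 7/2 · min R 4 so 15/4
7 of 15 · BBBBRBB · max L 15/4 · min R 4 so 31/8
8 of 15 · BBBBRBBB · max L 31/8 · min R 4 so 63/16
9 of 15 · BBBBRBBBR · max L 31/8 · min R 63/16 so 125/32
10 of 15 · BBBBRBBBRB · max L 125/32 · min R 63/16 so 251/64
11 of 15 · BBBBRBBBRBB · max L 251/64 · min R 63/16 so 503/128
12 of 15 · BBBBRBBBRBBB · max L 503/128 · min R 63/16 so 1007/256
13 of 15 · BBBBRBBBRBBBR · max L 503/128 · min R 1007/256 so 2013/512
14 of 15 · BBBBRBBBRBBBRR · max L 503/128 · min R 2013/512 so 4025/1024
15 of 15 · BBBBRBBBRBBBRRB · max L 4025/1024 · min R 2013/512 so 8051/2048

8051/2048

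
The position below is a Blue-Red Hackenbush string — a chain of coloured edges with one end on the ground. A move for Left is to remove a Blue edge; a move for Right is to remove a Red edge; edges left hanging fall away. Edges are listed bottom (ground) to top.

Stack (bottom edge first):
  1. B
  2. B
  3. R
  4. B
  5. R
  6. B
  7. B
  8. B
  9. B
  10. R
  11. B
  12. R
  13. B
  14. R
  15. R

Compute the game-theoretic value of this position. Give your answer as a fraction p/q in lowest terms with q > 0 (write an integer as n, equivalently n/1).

14249/8192

Build v(s[:k]) for k = 1..15, string s = B B R B R B B B B R B R B R R.
v_1 [B]  L=[0]  R=[∅]  so 1
v_2 [BB]  L=[0, 1]  R=[∅]  so 2
v_3 [BBR]  L=[0, 1]  R=[2]  so 3/2
v_4 [BBRB]  L=[0, 1, 3/2]  R=[2]  so 7/4
v_5 [BBRBR]  L=[0, 1, 3/2]  R=[7/4, 2]  so 13/8
v_6 [BBRBRB]  L=[0, 1, 3/2, 13/8]  R=[7/4, 2]  so 27/16
v_7 [BBRBRBB]  L=[0, 1, 3/2, 13/8, 27/16]  R=[7/4, 2]  so 55/32
v_8 [BBRBRBBB]  L=[0, 1, 3/2, 13/8, 27/16, 55/32]  R=[7/4, 2]  so 111/64
v_9 [BBRBRBBBB]  L=[0, 1, 3/2, 13/8, 27/16, 55/32, 111/64]  R=[7/4, 2]  so 223/128
v_10 [BBRBRBBBBR]  L=[0, 1, 3/2, 13/8, 27/16, 55/32, 111/64]  R=[223/128, 7/4, 2]  so 445/256
v_11 [BBRBRBBBBRB]  L=[0, 1, 3/2, 13/8, 27/16, 55/32, 111/64, 445/256]  R=[223/128, 7/4, 2]  so 891/512
v_12 [BBRBRBBBBRBR]  L=[0, 1, 3/2, 13/8, 27/16, 55/32, 111/64, 445/256]  R=[891/512, 223/128, 7/4, 2]  so 1781/1024
v_13 [BBRBRBBBBRBRB]  L=[0, 1, 3/2, 13/8, 27/16, 55/32, 111/64, 445/256, 1781/1024]  R=[891/512, 223/128, 7/4, 2]  so 3563/2048
v_14 [BBRBRBBBBRBRBR]  L=[0, 1, 3/2, 13/8, 27/16, 55/32, 111/64, 445/256, 1781/1024]  R=[3563/2048, 891/512, 223/128, 7/4, 2]  so 7125/4096
v_15 [BBRBRBBBBRBRBRR]  L=[0, 1, 3/2, 13/8, 27/16, 55/32, 111/64, 445/256, 1781/1024]  R=[7125/4096, 3563/2048, 891/512, 223/128, 7/4, 2]  so 14249/8192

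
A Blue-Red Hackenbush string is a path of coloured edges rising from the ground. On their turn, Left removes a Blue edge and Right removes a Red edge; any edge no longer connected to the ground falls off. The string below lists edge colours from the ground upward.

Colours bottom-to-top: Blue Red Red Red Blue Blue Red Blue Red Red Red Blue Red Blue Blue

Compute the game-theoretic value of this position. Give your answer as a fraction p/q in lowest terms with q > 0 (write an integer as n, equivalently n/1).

3351/16384

Build v(s[:k]) for k = 1..15, string s = Blue Red Red Red Blue Blue Red Blue Red Red Red Blue Red Blue Blue.
v_1 [B]  L=[0]  R=[(no moves)]  -> 1
v_2 [BR]  L=[0]  R=[1]  -> 1/2
v_3 [BRR]  L=[0]  R=[1/2,1]  -> 1/4
v_4 [BRRR]  L=[0]  R=[1/4,1/2,1]  -> 1/8
v_5 [BRRRB]  L=[0,1/8]  R=[1/4,1/2,1]  -> 3/16
v_6 [BRRRBB]  L=[0,1/8,3/16]  R=[1/4,1/2,1]  -> 7/32
v_7 [BRRRBBR]  L=[0,1/8,3/16]  R=[7/32,1/4,1/2,1]  -> 13/64
v_8 [BRRRBBRB]  L=[0,1/8,3/16,13/64]  R=[7/32,1/4,1/2,1]  -> 27/128
v_9 [BRRRBBRBR]  L=[0,1/8,3/16,13/64]  R=[27/128,7/32,1/4,1/2,1]  -> 53/256
v_10 [BRRRBBRBRR]  L=[0,1/8,3/16,13/64]  R=[53/256,27/128,7/32,1/4,1/2,1]  -> 105/512
v_11 [BRRRBBRBRRR]  L=[0,1/8,3/16,13/64]  R=[105/512,53/256,27/128,7/32,1/4,1/2,1]  -> 209/1024
v_12 [BRRRBBRBRRRB]  L=[0,1/8,3/16,13/64,209/1024]  R=[105/512,53/256,27/128,7/32,1/4,1/2,1]  -> 419/2048
v_13 [BRRRBBRBRRRBR]  L=[0,1/8,3/16,13/64,209/1024]  R=[419/2048,105/512,53/256,27/128,7/32,1/4,1/2,1]  -> 837/4096
v_14 [BRRRBBRBRRRBRB]  L=[0,1/8,3/16,13/64,209/1024,837/4096]  R=[419/2048,105/512,53/256,27/128,7/32,1/4,1/2,1]  -> 1675/8192
v_15 [BRRRBBRBRRRBRBB]  L=[0,1/8,3/16,13/64,209/1024,837/4096,1675/8192]  R=[419/2048,105/512,53/256,27/128,7/32,1/4,1/2,1]  -> 3351/16384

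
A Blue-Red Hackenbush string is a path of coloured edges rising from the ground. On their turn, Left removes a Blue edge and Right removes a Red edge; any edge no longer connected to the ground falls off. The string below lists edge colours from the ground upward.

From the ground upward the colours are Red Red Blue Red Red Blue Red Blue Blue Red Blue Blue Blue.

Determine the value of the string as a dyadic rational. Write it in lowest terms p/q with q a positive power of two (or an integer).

-3729/2048

Build G(s[:k]) for k = 1..13, string s = Red Red Blue Red Red Blue Red Blue Blue Red Blue Blue Blue.
1 of 13 · R · max L −∞ · min R 0 gives -1
2 of 13 · RR · max L −∞ · min R -1 gives -2
3 of 13 · RRB · max L -2 · min R -1 gives -3/2
4 of 13 · RRBR · max L -2 · min R -3/2 gives -7/4
5 of 13 · RRBRR · max L -2 · min R -7/4 gives -15/8
6 of 13 · RRBRRB · max L -15/8 · min R -7/4 gives -29/16
7 of 13 · RRBRRBR · max L -15/8 · min R -29/16 gives -59/32
8 of 13 · RRBRRBRB · max L -59/32 · min R -29/16 gives -117/64
9 of 13 · RRBRRBRBB · max L -117/64 · min R -29/16 gives -233/128
10 of 13 · RRBRRBRBBR · max L -117/64 · min R -233/128 gives -467/256
11 of 13 · RRBRRBRBBRB · max L -467/256 · min R -233/128 gives -933/512
12 of 13 · RRBRRBRBBRBB · max L -933/512 · min R -233/128 gives -1865/1024
13 of 13 · RRBRRBRBBRBBB · max L -1865/1024 · min R -233/128 gives -3729/2048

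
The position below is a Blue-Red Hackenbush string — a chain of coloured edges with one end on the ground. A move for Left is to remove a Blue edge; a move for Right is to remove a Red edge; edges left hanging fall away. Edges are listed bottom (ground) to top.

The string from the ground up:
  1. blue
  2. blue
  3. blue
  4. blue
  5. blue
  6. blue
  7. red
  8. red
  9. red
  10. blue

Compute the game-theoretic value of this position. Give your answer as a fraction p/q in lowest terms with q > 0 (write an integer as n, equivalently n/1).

83/16

Prefix values for blue blue blue blue blue blue red red red blue via {L|R} + simplicity:
1 of 10 · b · max L 0 · min R +∞ -> 1
2 of 10 · bb · max L 1 · min R +∞ -> 2
3 of 10 · bbb · max L 2 · min R +∞ -> 3
4 of 10 · bbbb · max L 3 · min R +∞ -> 4
5 of 10 · bbbbb · max L 4 · min R +∞ -> 5
6 of 10 · bbbbbb · max L 5 · min R +∞ -> 6
7 of 10 · bbbbbbr · max L 5 · min R 6 -> 11/2
8 of 10 · bbbbbbrr · max L 5 · min R 11/2 -> 21/4
9 of 10 · bbbbbbrrr · max L 5 · min R 21/4 -> 41/8
10 of 10 · bbbbbbrrrb · max L 41/8 · min R 21/4 -> 83/16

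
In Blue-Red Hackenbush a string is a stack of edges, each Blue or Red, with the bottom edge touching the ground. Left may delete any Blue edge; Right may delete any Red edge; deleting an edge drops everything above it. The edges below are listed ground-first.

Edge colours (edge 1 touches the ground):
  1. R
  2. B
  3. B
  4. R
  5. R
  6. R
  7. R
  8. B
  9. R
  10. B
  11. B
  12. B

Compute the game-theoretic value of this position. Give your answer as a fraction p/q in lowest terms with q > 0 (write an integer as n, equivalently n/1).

-977/2048

1 of 12 · R · max L −∞ · min R 0 gives -1
2 of 12 · RB · max L -1 · min R 0 gives -1/2
3 of 12 · RBB · max L -1/2 · min R 0 gives -1/4
4 of 12 · RBBR · max L -1/2 · min R -1/4 gives -3/8
5 of 12 · RBBRR · max L -1/2 · min R -3/8 gives -7/16
6 of 12 · RBBRRR · max L -1/2 · min R -7/16 gives -15/32
7 of 12 · RBBRRRR · max L -1/2 · min R -15/32 gives -31/64
8 of 12 · RBBRRRRB · max L -31/64 · min R -15/32 gives -61/128
9 of 12 · RBBRRRRBR · max L -31/64 · min R -61/128 gives -123/256
10 of 12 · RBBRRRRBRB · max L -123/256 · min R -61/128 gives -245/512
11 of 12 · RBBRRRRBRBB · max L -245/512 · min R -61/128 gives -489/1024
12 of 12 · RBBRRRRBRBBB · max L -489/1024 · min R -61/128 gives -977/2048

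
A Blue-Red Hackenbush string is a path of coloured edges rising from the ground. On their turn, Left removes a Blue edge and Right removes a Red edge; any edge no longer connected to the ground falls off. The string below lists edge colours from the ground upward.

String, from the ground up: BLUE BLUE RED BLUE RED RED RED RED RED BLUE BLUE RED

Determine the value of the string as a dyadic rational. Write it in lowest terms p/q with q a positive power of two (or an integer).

1549/1024

v_1 [B]  L=[0]  R=[·]  -> 1
v_2 [BB]  L=[0; 1]  R=[·]  -> 2
v_3 [BBR]  L=[0; 1]  R=[2]  -> 3/2
v_4 [BBRB]  L=[0; 1; 3/2]  R=[2]  -> 7/4
v_5 [BBRBR]  L=[0; 1; 3/2]  R=[7/4; 2]  -> 13/8
v_6 [BBRBRR]  L=[0; 1; 3/2]  R=[13/8; 7/4; 2]  -> 25/16
v_7 [BBRBRRR]  L=[0; 1; 3/2]  R=[25/16; 13/8; 7/4; 2]  -> 49/32
v_8 [BBRBRRRR]  L=[0; 1; 3/2]  R=[49/32; 25/16; 13/8; 7/4; 2]  -> 97/64
v_9 [BBRBRRRRR]  L=[0; 1; 3/2]  R=[97/64; 49/32; 25/16; 13/8; 7/4; 2]  -> 193/128
v_10 [BBRBRRRRRB]  L=[0; 1; 3/2; 193/128]  R=[97/64; 49/32; 25/16; 13/8; 7/4; 2]  -> 387/256
v_11 [BBRBRRRRRBB]  L=[0; 1; 3/2; 193/128; 387/256]  R=[97/64; 49/32; 25/16; 13/8; 7/4; 2]  -> 775/512
v_12 [BBRBRRRRRBBR]  L=[0; 1; 3/2; 193/128; 387/256]  R=[775/512; 97/64; 49/32; 25/16; 13/8; 7/4; 2]  -> 1549/1024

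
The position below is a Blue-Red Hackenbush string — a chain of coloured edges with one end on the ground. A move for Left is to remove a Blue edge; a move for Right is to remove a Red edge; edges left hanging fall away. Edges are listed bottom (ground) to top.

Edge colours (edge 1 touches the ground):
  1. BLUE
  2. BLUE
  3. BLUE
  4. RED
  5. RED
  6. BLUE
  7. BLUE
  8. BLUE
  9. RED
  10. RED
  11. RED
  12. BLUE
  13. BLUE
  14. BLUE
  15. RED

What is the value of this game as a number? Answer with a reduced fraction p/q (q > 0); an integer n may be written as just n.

Build g(s[:k]) for k = 1..15, string s = BLUE BLUE BLUE RED RED BLUE BLUE BLUE RED RED RED BLUE BLUE BLUE RED.
g_1 [B]  L=[0]  R=[∅]  — 1
g_2 [BB]  L=[0,1]  R=[∅]  — 2
g_3 [BBB]  L=[0,1,2]  R=[∅]  — 3
g_4 [BBBR]  L=[0,1,2]  R=[3]  — 5/2
g_5 [BBBRR]  L=[0,1,2]  R=[5/2,3]  — 9/4
g_6 [BBBRRB]  L=[0,1,2,9/4]  R=[5/2,3]  — 19/8
g_7 [BBBRRBB]  L=[0,1,2,9/4,19/8]  R=[5/2,3]  — 39/16
g_8 [BBBRRBBB]  L=[0,1,2,9/4,19/8,39/16]  R=[5/2,3]  — 79/32
g_9 [BBBRRBBBR]  L=[0,1,2,9/4,19/8,39/16]  R=[79/32,5/2,3]  — 157/64
g_10 [BBBRRBBBRR]  L=[0,1,2,9/4,19/8,39/16]  R=[157/64,79/32,5/2,3]  — 313/128
g_11 [BBBRRBBBRRR]  L=[0,1,2,9/4,19/8,39/16]  R=[313/128,157/64,79/32,5/2,3]  — 625/256
g_12 [BBBRRBBBRRRB]  L=[0,1,2,9/4,19/8,39/16,625/256]  R=[313/128,157/64,79/32,5/2,3]  — 1251/512
g_13 [BBBRRBBBRRRBB]  L=[0,1,2,9/4,19/8,39/16,625/256,1251/512]  R=[313/128,157/64,79/32,5/2,3]  — 2503/1024
g_14 [BBBRRBBBRRRBBB]  L=[0,1,2,9/4,19/8,39/16,625/256,1251/512,2503/1024]  R=[313/128,157/64,79/32,5/2,3]  — 5007/2048
g_15 [BBBRRBBBRRRBBBR]  L=[0,1,2,9/4,19/8,39/16,625/256,1251/512,2503/1024]  R=[5007/2048,313/128,157/64,79/32,5/2,3]  — 10013/4096

10013/4096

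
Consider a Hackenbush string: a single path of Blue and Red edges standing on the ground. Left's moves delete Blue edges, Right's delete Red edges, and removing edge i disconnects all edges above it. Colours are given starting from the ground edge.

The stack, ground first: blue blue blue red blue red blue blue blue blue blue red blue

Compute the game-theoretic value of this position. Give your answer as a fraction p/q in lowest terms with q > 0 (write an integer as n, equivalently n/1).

Prefix values for blue blue blue red blue red blue blue blue blue blue red blue via {L|R} + simplicity:
g_1 [b]  L=[0]  R=[∅]  — 1
g_2 [bb]  L=[0 1]  R=[∅]  — 2
g_3 [bbb]  L=[0 1 2]  R=[∅]  — 3
g_4 [bbbr]  L=[0 1 2]  R=[3]  — 5/2
g_5 [bbbrb]  L=[0 1 2 5/2]  R=[3]  — 11/4
g_6 [bbbrbr]  L=[0 1 2 5/2]  R=[11/4 3]  — 21/8
g_7 [bbbrbrb]  L=[0 1 2 5/2 21/8]  R=[11/4 3]  — 43/16
g_8 [bbbrbrbb]  L=[0 1 2 5/2 21/8 43/16]  R=[11/4 3]  — 87/32
g_9 [bbbrbrbbb]  L=[0 1 2 5/2 21/8 43/16 87/32]  R=[11/4 3]  — 175/64
g_10 [bbbrbrbbbb]  L=[0 1 2 5/2 21/8 43/16 87/32 175/64]  R=[11/4 3]  — 351/128
g_11 [bbbrbrbbbbb]  L=[0 1 2 5/2 21/8 43/16 87/32 175/64 351/128]  R=[11/4 3]  — 703/256
g_12 [bbbrbrbbbbbr]  L=[0 1 2 5/2 21/8 43/16 87/32 175/64 351/128]  R=[703/256 11/4 3]  — 1405/512
g_13 [bbbrbrbbbbbrb]  L=[0 1 2 5/2 21/8 43/16 87/32 175/64 351/128 1405/512]  R=[703/256 11/4 3]  — 2811/1024

2811/1024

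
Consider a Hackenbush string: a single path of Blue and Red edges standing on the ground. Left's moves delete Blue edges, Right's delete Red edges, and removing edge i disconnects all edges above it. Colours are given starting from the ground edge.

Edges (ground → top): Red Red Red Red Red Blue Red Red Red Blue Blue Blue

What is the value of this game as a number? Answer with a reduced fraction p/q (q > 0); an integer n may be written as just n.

R: Left { ∅ }, Right { 0 } ⇒ simplest -1
RR: Left { ∅ }, Right { -1; 0 } ⇒ simplest -2
RRR: Left { ∅ }, Right { -2; -1; 0 } ⇒ simplest -3
RRRR: Left { ∅ }, Right { -3; -2; -1; 0 } ⇒ simplest -4
RRRRR: Left { ∅ }, Right { -4; -3; -2; -1; 0 } ⇒ simplest -5
RRRRRB: Left { -5 }, Right { -4; -3; -2; -1; 0 } ⇒ simplest -9/2
RRRRRBR: Left { -5 }, Right { -9/2; -4; -3; -2; -1; 0 } ⇒ simplest -19/4
RRRRRBRR: Left { -5 }, Right { -19/4; -9/2; -4; -3; -2; -1; 0 } ⇒ simplest -39/8
RRRRRBRRR: Left { -5 }, Right { -39/8; -19/4; -9/2; -4; -3; -2; -1; 0 } ⇒ simplest -79/16
RRRRRBRRRB: Left { -5; -79/16 }, Right { -39/8; -19/4; -9/2; -4; -3; -2; -1; 0 } ⇒ simplest -157/32
RRRRRBRRRBB: Left { -5; -79/16; -157/32 }, Right { -39/8; -19/4; -9/2; -4; -3; -2; -1; 0 } ⇒ simplest -313/64
RRRRRBRRRBBB: Left { -5; -79/16; -157/32; -313/64 }, Right { -39/8; -19/4; -9/2; -4; -3; -2; -1; 0 } ⇒ simplest -625/128

-625/128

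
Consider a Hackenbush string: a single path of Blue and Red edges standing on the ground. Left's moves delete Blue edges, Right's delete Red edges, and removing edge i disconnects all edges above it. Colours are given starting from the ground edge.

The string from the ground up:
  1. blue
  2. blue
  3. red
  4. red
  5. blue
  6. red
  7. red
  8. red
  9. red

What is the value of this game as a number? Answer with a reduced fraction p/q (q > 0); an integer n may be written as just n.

value(b) = { 0 |  } -> 1
value(bb) = { 0,1 |  } -> 2
value(bbr) = { 0,1 | 2 } -> 3/2
value(bbrr) = { 0,1 | 3/2,2 } -> 5/4
value(bbrrb) = { 0,1,5/4 | 3/2,2 } -> 11/8
value(bbrrbr) = { 0,1,5/4 | 11/8,3/2,2 } -> 21/16
value(bbrrbrr) = { 0,1,5/4 | 21/16,11/8,3/2,2 } -> 41/32
value(bbrrbrrr) = { 0,1,5/4 | 41/32,21/16,11/8,3/2,2 } -> 81/64
value(bbrrbrrrr) = { 0,1,5/4 | 81/64,41/32,21/16,11/8,3/2,2 } -> 161/128

161/128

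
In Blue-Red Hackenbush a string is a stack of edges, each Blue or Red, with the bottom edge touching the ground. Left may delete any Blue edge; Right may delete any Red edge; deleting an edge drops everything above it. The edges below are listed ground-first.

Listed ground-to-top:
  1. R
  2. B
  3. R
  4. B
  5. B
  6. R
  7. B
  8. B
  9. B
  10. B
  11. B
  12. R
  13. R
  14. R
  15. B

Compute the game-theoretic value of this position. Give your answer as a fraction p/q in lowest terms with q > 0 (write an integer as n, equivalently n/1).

-9245/16384

edge 1 of 15 (R): { — | 0 } — -1
edge 2 of 15 (B): { -1 | 0 } — -1/2
edge 3 of 15 (R): { -1 | -1/2 0 } — -3/4
edge 4 of 15 (B): { -1 -3/4 | -1/2 0 } — -5/8
edge 5 of 15 (B): { -1 -3/4 -5/8 | -1/2 0 } — -9/16
edge 6 of 15 (R): { -1 -3/4 -5/8 | -9/16 -1/2 0 } — -19/32
edge 7 of 15 (B): { -1 -3/4 -5/8 -19/32 | -9/16 -1/2 0 } — -37/64
edge 8 of 15 (B): { -1 -3/4 -5/8 -19/32 -37/64 | -9/16 -1/2 0 } — -73/128
edge 9 of 15 (B): { -1 -3/4 -5/8 -19/32 -37/64 -73/128 | -9/16 -1/2 0 } — -145/256
edge 10 of 15 (B): { -1 -3/4 -5/8 -19/32 -37/64 -73/128 -145/256 | -9/16 -1/2 0 } — -289/512
edge 11 of 15 (B): { -1 -3/4 -5/8 -19/32 -37/64 -73/128 -145/256 -289/512 | -9/16 -1/2 0 } — -577/1024
edge 12 of 15 (R): { -1 -3/4 -5/8 -19/32 -37/64 -73/128 -145/256 -289/512 | -577/1024 -9/16 -1/2 0 } — -1155/2048
edge 13 of 15 (R): { -1 -3/4 -5/8 -19/32 -37/64 -73/128 -145/256 -289/512 | -1155/2048 -577/1024 -9/16 -1/2 0 } — -2311/4096
edge 14 of 15 (R): { -1 -3/4 -5/8 -19/32 -37/64 -73/128 -145/256 -289/512 | -2311/4096 -1155/2048 -577/1024 -9/16 -1/2 0 } — -4623/8192
edge 15 of 15 (B): { -1 -3/4 -5/8 -19/32 -37/64 -73/128 -145/256 -289/512 -4623/8192 | -2311/4096 -1155/2048 -577/1024 -9/16 -1/2 0 } — -9245/16384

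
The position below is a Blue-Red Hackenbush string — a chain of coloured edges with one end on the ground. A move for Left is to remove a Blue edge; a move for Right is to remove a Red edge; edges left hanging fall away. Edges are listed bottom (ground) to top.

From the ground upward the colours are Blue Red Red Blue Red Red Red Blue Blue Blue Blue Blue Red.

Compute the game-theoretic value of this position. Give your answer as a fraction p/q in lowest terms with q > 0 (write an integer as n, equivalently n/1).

Prefix values for Blue Red Red Blue Red Red Red Blue Blue Blue Blue Blue Red via {L|R} + simplicity:
step 1: add Blue to get B; options L={ 0 } R={ (no moves) } ⇒ 1
step 2: add Red to get BR; options L={ 0 } R={ 1 } ⇒ 1/2
step 3: add Red to get BRR; options L={ 0 } R={ 1/2; 1 } ⇒ 1/4
step 4: add Blue to get BRRB; options L={ 0; 1/4 } R={ 1/2; 1 } ⇒ 3/8
step 5: add Red to get BRRBR; options L={ 0; 1/4 } R={ 3/8; 1/2; 1 } ⇒ 5/16
step 6: add Red to get BRRBRR; options L={ 0; 1/4 } R={ 5/16; 3/8; 1/2; 1 } ⇒ 9/32
step 7: add Red to get BRRBRRR; options L={ 0; 1/4 } R={ 9/32; 5/16; 3/8; 1/2; 1 } ⇒ 17/64
step 8: add Blue to get BRRBRRRB; options L={ 0; 1/4; 17/64 } R={ 9/32; 5/16; 3/8; 1/2; 1 } ⇒ 35/128
step 9: add Blue to get BRRBRRRBB; options L={ 0; 1/4; 17/64; 35/128 } R={ 9/32; 5/16; 3/8; 1/2; 1 } ⇒ 71/256
step 10: add Blue to get BRRBRRRBBB; options L={ 0; 1/4; 17/64; 35/128; 71/256 } R={ 9/32; 5/16; 3/8; 1/2; 1 } ⇒ 143/512
step 11: add Blue to get BRRBRRRBBBB; options L={ 0; 1/4; 17/64; 35/128; 71/256; 143/512 } R={ 9/32; 5/16; 3/8; 1/2; 1 } ⇒ 287/1024
step 12: add Blue to get BRRBRRRBBBBB; options L={ 0; 1/4; 17/64; 35/128; 71/256; 143/512; 287/1024 } R={ 9/32; 5/16; 3/8; 1/2; 1 } ⇒ 575/2048
step 13: add Red to get BRRBRRRBBBBBR; options L={ 0; 1/4; 17/64; 35/128; 71/256; 143/512; 287/1024 } R={ 575/2048; 9/32; 5/16; 3/8; 1/2; 1 } ⇒ 1149/4096

1149/4096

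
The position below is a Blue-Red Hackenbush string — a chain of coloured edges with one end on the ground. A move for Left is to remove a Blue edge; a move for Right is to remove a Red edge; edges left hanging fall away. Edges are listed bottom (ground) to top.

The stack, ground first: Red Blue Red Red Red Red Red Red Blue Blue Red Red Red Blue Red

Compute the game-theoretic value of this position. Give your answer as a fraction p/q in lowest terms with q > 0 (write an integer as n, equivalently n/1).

Recurse on prefixes of the 15-edge string Red Blue Red Red Red Red Red Red Blue Blue Red Red Red Blue Red:
step 1: add Red to get R; options L={ (no moves) } R={ 0 } => -1
step 2: add Blue to get RB; options L={ -1 } R={ 0 } => -1/2
step 3: add Red to get RBR; options L={ -1 } R={ -1/2,0 } => -3/4
step 4: add Red to get RBRR; options L={ -1 } R={ -3/4,-1/2,0 } => -7/8
step 5: add Red to get RBRRR; options L={ -1 } R={ -7/8,-3/4,-1/2,0 } => -15/16
step 6: add Red to get RBRRRR; options L={ -1 } R={ -15/16,-7/8,-3/4,-1/2,0 } => -31/32
step 7: add Red to get RBRRRRR; options L={ -1 } R={ -31/32,-15/16,-7/8,-3/4,-1/2,0 } => -63/64
step 8: add Red to get RBRRRRRR; options L={ -1 } R={ -63/64,-31/32,-15/16,-7/8,-3/4,-1/2,0 } => -127/128
step 9: add Blue to get RBRRRRRRB; options L={ -1,-127/128 } R={ -63/64,-31/32,-15/16,-7/8,-3/4,-1/2,0 } => -253/256
step 10: add Blue to get RBRRRRRRBB; options L={ -1,-127/128,-253/256 } R={ -63/64,-31/32,-15/16,-7/8,-3/4,-1/2,0 } => -505/512
step 11: add Red to get RBRRRRRRBBR; options L={ -1,-127/128,-253/256 } R={ -505/512,-63/64,-31/32,-15/16,-7/8,-3/4,-1/2,0 } => -1011/1024
step 12: add Red to get RBRRRRRRBBRR; options L={ -1,-127/128,-253/256 } R={ -1011/1024,-505/512,-63/64,-31/32,-15/16,-7/8,-3/4,-1/2,0 } => -2023/2048
step 13: add Red to get RBRRRRRRBBRRR; options L={ -1,-127/128,-253/256 } R={ -2023/2048,-1011/1024,-505/512,-63/64,-31/32,-15/16,-7/8,-3/4,-1/2,0 } => -4047/4096
step 14: add Blue to get RBRRRRRRBBRRRB; options L={ -1,-127/128,-253/256,-4047/4096 } R={ -2023/2048,-1011/1024,-505/512,-63/64,-31/32,-15/16,-7/8,-3/4,-1/2,0 } => -8093/8192
step 15: add Red to get RBRRRRRRBBRRRBR; options L={ -1,-127/128,-253/256,-4047/4096 } R={ -8093/8192,-2023/2048,-1011/1024,-505/512,-63/64,-31/32,-15/16,-7/8,-3/4,-1/2,0 } => -16187/16384

-16187/16384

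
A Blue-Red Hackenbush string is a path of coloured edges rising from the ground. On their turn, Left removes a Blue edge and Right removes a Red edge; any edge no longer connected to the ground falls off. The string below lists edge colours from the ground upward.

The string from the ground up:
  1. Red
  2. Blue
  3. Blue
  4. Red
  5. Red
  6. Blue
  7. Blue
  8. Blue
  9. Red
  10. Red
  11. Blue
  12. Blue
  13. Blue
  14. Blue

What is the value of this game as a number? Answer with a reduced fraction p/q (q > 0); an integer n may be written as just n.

value_1 [R]  L=[(no moves)]  R=[0]  so -1
value_2 [RB]  L=[-1]  R=[0]  so -1/2
value_3 [RBB]  L=[-1 -1/2]  R=[0]  so -1/4
value_4 [RBBR]  L=[-1 -1/2]  R=[-1/4 0]  so -3/8
value_5 [RBBRR]  L=[-1 -1/2]  R=[-3/8 -1/4 0]  so -7/16
value_6 [RBBRRB]  L=[-1 -1/2 -7/16]  R=[-3/8 -1/4 0]  so -13/32
value_7 [RBBRRBB]  L=[-1 -1/2 -7/16 -13/32]  R=[-3/8 -1/4 0]  so -25/64
value_8 [RBBRRBBB]  L=[-1 -1/2 -7/16 -13/32 -25/64]  R=[-3/8 -1/4 0]  so -49/128
value_9 [RBBRRBBBR]  L=[-1 -1/2 -7/16 -13/32 -25/64]  R=[-49/128 -3/8 -1/4 0]  so -99/256
value_10 [RBBRRBBBRR]  L=[-1 -1/2 -7/16 -13/32 -25/64]  R=[-99/256 -49/128 -3/8 -1/4 0]  so -199/512
value_11 [RBBRRBBBRRB]  L=[-1 -1/2 -7/16 -13/32 -25/64 -199/512]  R=[-99/256 -49/128 -3/8 -1/4 0]  so -397/1024
value_12 [RBBRRBBBRRBB]  L=[-1 -1/2 -7/16 -13/32 -25/64 -199/512 -397/1024]  R=[-99/256 -49/128 -3/8 -1/4 0]  so -793/2048
value_13 [RBBRRBBBRRBBB]  L=[-1 -1/2 -7/16 -13/32 -25/64 -199/512 -397/1024 -793/2048]  R=[-99/256 -49/128 -3/8 -1/4 0]  so -1585/4096
value_14 [RBBRRBBBRRBBBB]  L=[-1 -1/2 -7/16 -13/32 -25/64 -199/512 -397/1024 -793/2048 -1585/4096]  R=[-99/256 -49/128 -3/8 -1/4 0]  so -3169/8192

-3169/8192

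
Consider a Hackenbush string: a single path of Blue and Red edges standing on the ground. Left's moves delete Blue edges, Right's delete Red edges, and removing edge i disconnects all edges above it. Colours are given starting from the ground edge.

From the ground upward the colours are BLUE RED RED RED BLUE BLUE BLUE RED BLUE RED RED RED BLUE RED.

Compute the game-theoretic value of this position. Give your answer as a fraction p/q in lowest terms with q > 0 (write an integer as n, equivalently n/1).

1861/8192

val(B) = { 0 |  } ⇒ 1
val(BR) = { 0 | 1 } ⇒ 1/2
val(BRR) = { 0 | 1/2 1 } ⇒ 1/4
val(BRRR) = { 0 | 1/4 1/2 1 } ⇒ 1/8
val(BRRRB) = { 0 1/8 | 1/4 1/2 1 } ⇒ 3/16
val(BRRRBB) = { 0 1/8 3/16 | 1/4 1/2 1 } ⇒ 7/32
val(BRRRBBB) = { 0 1/8 3/16 7/32 | 1/4 1/2 1 } ⇒ 15/64
val(BRRRBBBR) = { 0 1/8 3/16 7/32 | 15/64 1/4 1/2 1 } ⇒ 29/128
val(BRRRBBBRB) = { 0 1/8 3/16 7/32 29/128 | 15/64 1/4 1/2 1 } ⇒ 59/256
val(BRRRBBBRBR) = { 0 1/8 3/16 7/32 29/128 | 59/256 15/64 1/4 1/2 1 } ⇒ 117/512
val(BRRRBBBRBRR) = { 0 1/8 3/16 7/32 29/128 | 117/512 59/256 15/64 1/4 1/2 1 } ⇒ 233/1024
val(BRRRBBBRBRRR) = { 0 1/8 3/16 7/32 29/128 | 233/1024 117/512 59/256 15/64 1/4 1/2 1 } ⇒ 465/2048
val(BRRRBBBRBRRRB) = { 0 1/8 3/16 7/32 29/128 465/2048 | 233/1024 117/512 59/256 15/64 1/4 1/2 1 } ⇒ 931/4096
val(BRRRBBBRBRRRBR) = { 0 1/8 3/16 7/32 29/128 465/2048 | 931/4096 233/1024 117/512 59/256 15/64 1/4 1/2 1 } ⇒ 1861/8192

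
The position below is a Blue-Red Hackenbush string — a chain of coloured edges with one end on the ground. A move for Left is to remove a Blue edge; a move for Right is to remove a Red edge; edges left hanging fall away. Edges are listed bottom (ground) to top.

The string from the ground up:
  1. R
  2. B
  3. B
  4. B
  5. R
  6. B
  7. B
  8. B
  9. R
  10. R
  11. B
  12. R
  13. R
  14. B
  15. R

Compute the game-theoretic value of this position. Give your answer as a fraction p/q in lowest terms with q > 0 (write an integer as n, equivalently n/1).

-2267/16384

Recurse on prefixes of the 15-edge string R B B B R B B B R R B R R B R:
edge 1 of 15 (R): { · | 0 } => -1
edge 2 of 15 (B): { -1 | 0 } => -1/2
edge 3 of 15 (B): { -1, -1/2 | 0 } => -1/4
edge 4 of 15 (B): { -1, -1/2, -1/4 | 0 } => -1/8
edge 5 of 15 (R): { -1, -1/2, -1/4 | -1/8, 0 } => -3/16
edge 6 of 15 (B): { -1, -1/2, -1/4, -3/16 | -1/8, 0 } => -5/32
edge 7 of 15 (B): { -1, -1/2, -1/4, -3/16, -5/32 | -1/8, 0 } => -9/64
edge 8 of 15 (B): { -1, -1/2, -1/4, -3/16, -5/32, -9/64 | -1/8, 0 } => -17/128
edge 9 of 15 (R): { -1, -1/2, -1/4, -3/16, -5/32, -9/64 | -17/128, -1/8, 0 } => -35/256
edge 10 of 15 (R): { -1, -1/2, -1/4, -3/16, -5/32, -9/64 | -35/256, -17/128, -1/8, 0 } => -71/512
edge 11 of 15 (B): { -1, -1/2, -1/4, -3/16, -5/32, -9/64, -71/512 | -35/256, -17/128, -1/8, 0 } => -141/1024
edge 12 of 15 (R): { -1, -1/2, -1/4, -3/16, -5/32, -9/64, -71/512 | -141/1024, -35/256, -17/128, -1/8, 0 } => -283/2048
edge 13 of 15 (R): { -1, -1/2, -1/4, -3/16, -5/32, -9/64, -71/512 | -283/2048, -141/1024, -35/256, -17/128, -1/8, 0 } => -567/4096
edge 14 of 15 (B): { -1, -1/2, -1/4, -3/16, -5/32, -9/64, -71/512, -567/4096 | -283/2048, -141/1024, -35/256, -17/128, -1/8, 0 } => -1133/8192
edge 15 of 15 (R): { -1, -1/2, -1/4, -3/16, -5/32, -9/64, -71/512, -567/4096 | -1133/8192, -283/2048, -141/1024, -35/256, -17/128, -1/8, 0 } => -2267/16384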